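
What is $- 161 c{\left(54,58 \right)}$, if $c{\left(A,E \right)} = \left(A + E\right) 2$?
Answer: $-36064$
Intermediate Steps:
$c{\left(A,E \right)} = 2 A + 2 E$
$- 161 c{\left(54,58 \right)} = - 161 \left(2 \cdot 54 + 2 \cdot 58\right) = - 161 \left(108 + 116\right) = \left(-161\right) 224 = -36064$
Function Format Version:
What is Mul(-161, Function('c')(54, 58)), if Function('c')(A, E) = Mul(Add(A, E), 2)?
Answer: -36064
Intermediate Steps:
Function('c')(A, E) = Add(Mul(2, A), Mul(2, E))
Mul(-161, Function('c')(54, 58)) = Mul(-161, Add(Mul(2, 54), Mul(2, 58))) = Mul(-161, Add(108, 116)) = Mul(-161, 224) = -36064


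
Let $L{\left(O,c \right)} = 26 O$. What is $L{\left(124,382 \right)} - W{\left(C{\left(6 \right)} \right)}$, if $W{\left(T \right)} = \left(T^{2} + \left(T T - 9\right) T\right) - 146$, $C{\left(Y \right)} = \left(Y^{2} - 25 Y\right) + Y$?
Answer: $1250446$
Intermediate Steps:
$C{\left(Y \right)} = Y^{2} - 24 Y$
$W{\left(T \right)} = -146 + T^{2} + T \left(-9 + T^{2}\right)$ ($W{\left(T \right)} = \left(T^{2} + \left(T^{2} - 9\right) T\right) - 146 = \left(T^{2} + \left(-9 + T^{2}\right) T\right) - 146 = \left(T^{2} + T \left(-9 + T^{2}\right)\right) - 146 = -146 + T^{2} + T \left(-9 + T^{2}\right)$)
$L{\left(124,382 \right)} - W{\left(C{\left(6 \right)} \right)} = 26 \cdot 124 - \left(-146 + \left(6 \left(-24 + 6\right)\right)^{2} + \left(6 \left(-24 + 6\right)\right)^{3} - 9 \cdot 6 \left(-24 + 6\right)\right) = 3224 - \left(-146 + \left(6 \left(-18\right)\right)^{2} + \left(6 \left(-18\right)\right)^{3} - 9 \cdot 6 \left(-18\right)\right) = 3224 - \left(-146 + \left(-108\right)^{2} + \left(-108\right)^{3} - -972\right) = 3224 - \left(-146 + 11664 - 1259712 + 972\right) = 3224 - -1247222 = 3224 + 1247222 = 1250446$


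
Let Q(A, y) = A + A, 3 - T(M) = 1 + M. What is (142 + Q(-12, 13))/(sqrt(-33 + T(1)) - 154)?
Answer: -4543/5937 - 118*I*sqrt(2)/5937 ≈ -0.7652 - 0.028108*I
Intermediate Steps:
T(M) = 2 - M (T(M) = 3 - (1 + M) = 3 + (-1 - M) = 2 - M)
Q(A, y) = 2*A
(142 + Q(-12, 13))/(sqrt(-33 + T(1)) - 154) = (142 + 2*(-12))/(sqrt(-33 + (2 - 1*1)) - 154) = (142 - 24)/(sqrt(-33 + (2 - 1)) - 154) = 118/(sqrt(-33 + 1) - 154) = 118/(sqrt(-32) - 154) = 118/(4*I*sqrt(2) - 154) = 118/(-154 + 4*I*sqrt(2))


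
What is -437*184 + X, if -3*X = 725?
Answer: -241949/3 ≈ -80650.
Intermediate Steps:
X = -725/3 (X = -⅓*725 = -725/3 ≈ -241.67)
-437*184 + X = -437*184 - 725/3 = -80408 - 725/3 = -241949/3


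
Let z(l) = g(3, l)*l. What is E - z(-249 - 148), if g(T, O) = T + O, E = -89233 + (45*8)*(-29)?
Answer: -256091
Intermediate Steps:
E = -99673 (E = -89233 + 360*(-29) = -89233 - 10440 = -99673)
g(T, O) = O + T
z(l) = l*(3 + l) (z(l) = (l + 3)*l = (3 + l)*l = l*(3 + l))
E - z(-249 - 148) = -99673 - (-249 - 148)*(3 + (-249 - 148)) = -99673 - (-397)*(3 - 397) = -99673 - (-397)*(-394) = -99673 - 1*156418 = -99673 - 156418 = -256091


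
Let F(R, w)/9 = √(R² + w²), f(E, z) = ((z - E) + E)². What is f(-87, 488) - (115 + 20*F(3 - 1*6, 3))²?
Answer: -358281 - 124200*√2 ≈ -5.3393e+5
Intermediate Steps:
f(E, z) = z²
F(R, w) = 9*√(R² + w²)
f(-87, 488) - (115 + 20*F(3 - 1*6, 3))² = 488² - (115 + 20*(9*√((3 - 1*6)² + 3²)))² = 238144 - (115 + 20*(9*√((3 - 6)² + 9)))² = 238144 - (115 + 20*(9*√((-3)² + 9)))² = 238144 - (115 + 20*(9*√(9 + 9)))² = 238144 - (115 + 20*(9*√18))² = 238144 - (115 + 20*(9*(3*√2)))² = 238144 - (115 + 20*(27*√2))² = 238144 - (115 + 540*√2)²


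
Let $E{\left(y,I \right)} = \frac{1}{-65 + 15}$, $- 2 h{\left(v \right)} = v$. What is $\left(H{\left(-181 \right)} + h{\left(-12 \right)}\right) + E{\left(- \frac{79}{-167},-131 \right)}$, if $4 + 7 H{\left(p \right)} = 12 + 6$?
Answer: $\frac{399}{50} \approx 7.98$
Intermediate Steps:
$h{\left(v \right)} = - \frac{v}{2}$
$H{\left(p \right)} = 2$ ($H{\left(p \right)} = - \frac{4}{7} + \frac{12 + 6}{7} = - \frac{4}{7} + \frac{1}{7} \cdot 18 = - \frac{4}{7} + \frac{18}{7} = 2$)
$E{\left(y,I \right)} = - \frac{1}{50}$ ($E{\left(y,I \right)} = \frac{1}{-50} = - \frac{1}{50}$)
$\left(H{\left(-181 \right)} + h{\left(-12 \right)}\right) + E{\left(- \frac{79}{-167},-131 \right)} = \left(2 - -6\right) - \frac{1}{50} = \left(2 + 6\right) - \frac{1}{50} = 8 - \frac{1}{50} = \frac{399}{50}$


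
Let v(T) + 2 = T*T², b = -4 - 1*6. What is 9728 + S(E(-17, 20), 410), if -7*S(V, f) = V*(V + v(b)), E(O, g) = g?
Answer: 87736/7 ≈ 12534.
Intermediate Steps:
b = -10 (b = -4 - 6 = -10)
v(T) = -2 + T³ (v(T) = -2 + T*T² = -2 + T³)
S(V, f) = -V*(-1002 + V)/7 (S(V, f) = -V*(V + (-2 + (-10)³))/7 = -V*(V + (-2 - 1000))/7 = -V*(V - 1002)/7 = -V*(-1002 + V)/7)
9728 + S(E(-17, 20), 410) = 9728 + (⅐)*20*(1002 - 1*20) = 9728 + (⅐)*20*(1002 - 20) = 9728 + (⅐)*20*982 = 9728 + 19640/7 = 87736/7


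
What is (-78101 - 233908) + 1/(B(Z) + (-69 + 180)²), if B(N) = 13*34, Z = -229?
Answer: -3982170866/12763 ≈ -3.1201e+5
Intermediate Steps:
B(N) = 442
(-78101 - 233908) + 1/(B(Z) + (-69 + 180)²) = (-78101 - 233908) + 1/(442 + (-69 + 180)²) = -312009 + 1/(442 + 111²) = -312009 + 1/(442 + 12321) = -312009 + 1/12763 = -3982170866/12763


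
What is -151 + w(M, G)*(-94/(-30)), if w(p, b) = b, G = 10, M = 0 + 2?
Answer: -359/3 ≈ -119.67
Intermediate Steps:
M = 2
-151 + w(M, G)*(-94/(-30)) = -151 + 10*(-94/(-30)) = -151 + 10*(-94*(-1/30)) = -151 + 10*(47/15) = -151 + 94/3 = -359/3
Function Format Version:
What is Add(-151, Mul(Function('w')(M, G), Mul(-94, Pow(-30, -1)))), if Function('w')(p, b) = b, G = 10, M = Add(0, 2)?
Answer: Rational(-359, 3) ≈ -119.67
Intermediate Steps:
M = 2
Add(-151, Mul(Function('w')(M, G), Mul(-94, Pow(-30, -1)))) = Add(-151, Mul(10, Mul(-94, Pow(-30, -1)))) = Add(-151, Mul(10, Mul(-94, Rational(-1, 30)))) = Add(-151, Mul(10, Rational(47, 15))) = Add(-151, Rational(94, 3)) = Rational(-359, 3)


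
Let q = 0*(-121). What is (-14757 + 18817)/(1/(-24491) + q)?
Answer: -99433460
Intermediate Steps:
q = 0
(-14757 + 18817)/(1/(-24491) + q) = (-14757 + 18817)/(1/(-24491) + 0) = 4060/(-1/24491 + 0) = 4060/(-1/24491) = 4060*(-24491) = -99433460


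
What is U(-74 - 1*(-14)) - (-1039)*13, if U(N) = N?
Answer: 13447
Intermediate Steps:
U(-74 - 1*(-14)) - (-1039)*13 = (-74 - 1*(-14)) - (-1039)*13 = (-74 + 14) - 1*(-13507) = -60 + 13507 = 13447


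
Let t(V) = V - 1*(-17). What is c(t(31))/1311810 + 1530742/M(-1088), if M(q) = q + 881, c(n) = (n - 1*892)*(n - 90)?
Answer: -14550980618/1967715 ≈ -7394.9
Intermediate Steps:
t(V) = 17 + V (t(V) = V + 17 = 17 + V)
c(n) = (-892 + n)*(-90 + n) (c(n) = (n - 892)*(-90 + n) = (-892 + n)*(-90 + n))
M(q) = 881 + q
c(t(31))/1311810 + 1530742/M(-1088) = (80280 + (17 + 31)**2 - 982*(17 + 31))/1311810 + 1530742/(881 - 1088) = (80280 + 48**2 - 982*48)*(1/1311810) + 1530742/(-207) = (80280 + 2304 - 47136)*(1/1311810) + 1530742*(-1/207) = 35448*(1/1311810) - 66554/9 = 5908/218635 - 66554/9 = -14550980618/1967715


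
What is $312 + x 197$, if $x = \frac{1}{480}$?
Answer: $\frac{149957}{480} \approx 312.41$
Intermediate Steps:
$x = \frac{1}{480} \approx 0.0020833$
$312 + x 197 = 312 + \frac{1}{480} \cdot 197 = 312 + \frac{197}{480} = \frac{149957}{480}$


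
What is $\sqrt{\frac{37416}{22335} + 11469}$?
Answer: $\frac{\sqrt{635796872765}}{7445} \approx 107.1$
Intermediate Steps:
$\sqrt{\frac{37416}{22335} + 11469} = \sqrt{37416 \cdot \frac{1}{22335} + 11469} = \sqrt{\frac{12472}{7445} + 11469} = \sqrt{\frac{85399177}{7445}} = \frac{\sqrt{635796872765}}{7445}$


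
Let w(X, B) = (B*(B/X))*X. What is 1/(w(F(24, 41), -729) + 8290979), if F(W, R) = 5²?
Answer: 1/8822420 ≈ 1.1335e-7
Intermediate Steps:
F(W, R) = 25
w(X, B) = B² (w(X, B) = (B²/X)*X = B²)
1/(w(F(24, 41), -729) + 8290979) = 1/((-729)² + 8290979) = 1/(531441 + 8290979) = 1/8822420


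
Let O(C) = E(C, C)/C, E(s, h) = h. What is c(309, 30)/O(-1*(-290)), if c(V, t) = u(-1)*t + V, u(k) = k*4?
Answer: 189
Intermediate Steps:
O(C) = 1 (O(C) = C/C = 1)
u(k) = 4*k
c(V, t) = V - 4*t (c(V, t) = (4*(-1))*t + V = -4*t + V = V - 4*t)
c(309, 30)/O(-1*(-290)) = (309 - 4*30)/1 = (309 - 120)*1 = 189*1 = 189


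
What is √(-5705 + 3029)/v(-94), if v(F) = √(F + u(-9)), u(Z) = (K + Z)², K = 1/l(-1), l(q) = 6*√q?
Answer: 12*I*√669/√(-469 + 108*I) ≈ 14.058 + 1.5977*I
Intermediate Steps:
K = -I/6 (K = 1/(6*√(-1)) = 1/(6*I) = -I/6 ≈ -0.16667*I)
u(Z) = (Z - I/6)² (u(Z) = (-I/6 + Z)² = (Z - I/6)²)
v(F) = √(F + (-54 - I)²/36) (v(F) = √(F + (-I + 6*(-9))²/36) = √(F + (-I - 54)²/36) = √(F + (-54 - I)²/36))
√(-5705 + 3029)/v(-94) = √(-5705 + 3029)/((√((54 + I)² + 36*(-94))/6)) = √(-2676)/((√((54 + I)² - 3384)/6)) = (2*I*√669)/((√(-3384 + (54 + I)²)/6)) = (2*I*√669)*(6/√(-3384 + (54 + I)²)) = 12*I*√669/√(-3384 + (54 + I)²)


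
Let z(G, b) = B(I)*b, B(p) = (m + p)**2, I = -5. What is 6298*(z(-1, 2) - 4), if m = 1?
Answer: 176344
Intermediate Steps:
B(p) = (1 + p)**2
z(G, b) = 16*b (z(G, b) = (1 - 5)**2*b = (-4)**2*b = 16*b)
6298*(z(-1, 2) - 4) = 6298*(16*2 - 4) = 6298*(32 - 4) = 6298*28 = 176344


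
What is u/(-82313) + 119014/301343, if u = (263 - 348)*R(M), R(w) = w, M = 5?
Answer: 1417781451/3543492337 ≈ 0.40011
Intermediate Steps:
u = -425 (u = (263 - 348)*5 = -85*5 = -425)
u/(-82313) + 119014/301343 = -425/(-82313) + 119014/301343 = -425*(-1/82313) + 119014*(1/301343) = 425/82313 + 17002/43049 = 1417781451/3543492337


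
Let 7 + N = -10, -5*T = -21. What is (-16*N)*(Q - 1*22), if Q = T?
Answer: -24208/5 ≈ -4841.6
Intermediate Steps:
T = 21/5 (T = -⅕*(-21) = 21/5 ≈ 4.2000)
N = -17 (N = -7 - 10 = -17)
Q = 21/5 ≈ 4.2000
(-16*N)*(Q - 1*22) = (-16*(-17))*(21/5 - 1*22) = 272*(21/5 - 22) = 272*(-89/5) = -24208/5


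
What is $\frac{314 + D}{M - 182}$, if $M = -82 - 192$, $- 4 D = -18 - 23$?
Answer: $- \frac{1297}{1824} \approx -0.71107$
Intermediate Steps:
$D = \frac{41}{4}$ ($D = - \frac{-18 - 23}{4} = \left(- \frac{1}{4}\right) \left(-41\right) = \frac{41}{4} \approx 10.25$)
$M = -274$ ($M = -82 - 192 = -274$)
$\frac{314 + D}{M - 182} = \frac{314 + \frac{41}{4}}{-274 - 182} = \frac{1297}{4 \left(-456\right)} = \frac{1297}{4} \left(- \frac{1}{456}\right) = - \frac{1297}{1824}$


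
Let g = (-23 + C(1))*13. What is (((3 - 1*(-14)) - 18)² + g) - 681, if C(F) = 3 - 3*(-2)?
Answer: -862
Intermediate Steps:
C(F) = 9 (C(F) = 3 + 6 = 9)
g = -182 (g = (-23 + 9)*13 = -14*13 = -182)
(((3 - 1*(-14)) - 18)² + g) - 681 = (((3 - 1*(-14)) - 18)² - 182) - 681 = (((3 + 14) - 18)² - 182) - 681 = ((17 - 18)² - 182) - 681 = ((-1)² - 182) - 681 = (1 - 182) - 681 = -181 - 681 = -862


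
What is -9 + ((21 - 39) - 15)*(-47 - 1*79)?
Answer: 4149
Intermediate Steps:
-9 + ((21 - 39) - 15)*(-47 - 1*79) = -9 + (-18 - 15)*(-47 - 79) = -9 - 33*(-126) = -9 + 4158 = 4149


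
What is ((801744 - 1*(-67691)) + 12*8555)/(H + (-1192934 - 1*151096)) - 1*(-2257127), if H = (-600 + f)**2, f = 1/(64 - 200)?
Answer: 41080721945505113/18200455679 ≈ 2.2571e+6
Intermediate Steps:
f = -1/136 (f = 1/(-136) = -1/136 ≈ -0.0073529)
H = 6658723201/18496 (H = (-600 - 1/136)**2 = (-81601/136)**2 = 6658723201/18496 ≈ 3.6001e+5)
((801744 - 1*(-67691)) + 12*8555)/(H + (-1192934 - 1*151096)) - 1*(-2257127) = ((801744 - 1*(-67691)) + 12*8555)/(6658723201/18496 + (-1192934 - 1*151096)) - 1*(-2257127) = ((801744 + 67691) + 102660)/(6658723201/18496 + (-1192934 - 151096)) + 2257127 = (869435 + 102660)/(6658723201/18496 - 1344030) + 2257127 = 972095/(-18200455679/18496) + 2257127 = 972095*(-18496/18200455679) + 2257127 = -17979869120/18200455679 + 2257127 = 41080721945505113/18200455679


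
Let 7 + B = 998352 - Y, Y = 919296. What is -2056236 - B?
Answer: -2135285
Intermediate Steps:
B = 79049 (B = -7 + (998352 - 1*919296) = -7 + (998352 - 919296) = -7 + 79056 = 79049)
-2056236 - B = -2056236 - 1*79049 = -2056236 - 79049 = -2135285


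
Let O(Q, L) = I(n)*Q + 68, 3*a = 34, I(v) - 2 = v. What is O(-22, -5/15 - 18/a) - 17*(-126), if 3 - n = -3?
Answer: 2034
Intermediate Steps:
n = 6 (n = 3 - 1*(-3) = 3 + 3 = 6)
I(v) = 2 + v
a = 34/3 (a = (1/3)*34 = 34/3 ≈ 11.333)
O(Q, L) = 68 + 8*Q (O(Q, L) = (2 + 6)*Q + 68 = 8*Q + 68 = 68 + 8*Q)
O(-22, -5/15 - 18/a) - 17*(-126) = (68 + 8*(-22)) - 17*(-126) = (68 - 176) - 1*(-2142) = -108 + 2142 = 2034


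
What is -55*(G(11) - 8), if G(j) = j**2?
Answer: -6215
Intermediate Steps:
-55*(G(11) - 8) = -55*(11**2 - 8) = -55*(121 - 8) = -55*113 = -6215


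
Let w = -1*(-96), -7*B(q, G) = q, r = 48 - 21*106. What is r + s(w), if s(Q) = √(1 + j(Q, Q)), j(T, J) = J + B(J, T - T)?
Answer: -2178 + √4081/7 ≈ -2168.9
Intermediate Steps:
r = -2178 (r = 48 - 2226 = -2178)
B(q, G) = -q/7
j(T, J) = 6*J/7 (j(T, J) = J - J/7 = 6*J/7)
w = 96
s(Q) = √(1 + 6*Q/7)
r + s(w) = -2178 + √(49 + 42*96)/7 = -2178 + √(49 + 4032)/7 = -2178 + √4081/7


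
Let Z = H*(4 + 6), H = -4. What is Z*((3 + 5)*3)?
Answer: -960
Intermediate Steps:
Z = -40 (Z = -4*(4 + 6) = -4*10 = -40)
Z*((3 + 5)*3) = -40*(3 + 5)*3 = -320*3 = -40*24 = -960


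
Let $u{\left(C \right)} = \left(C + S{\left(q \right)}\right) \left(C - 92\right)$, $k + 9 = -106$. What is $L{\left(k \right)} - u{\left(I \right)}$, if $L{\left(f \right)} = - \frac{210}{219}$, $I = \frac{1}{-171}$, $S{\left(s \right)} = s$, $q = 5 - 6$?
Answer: $- \frac{199590418}{2134593} \approx -93.503$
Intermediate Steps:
$q = -1$ ($q = 5 - 6 = -1$)
$k = -115$ ($k = -9 - 106 = -115$)
$I = - \frac{1}{171} \approx -0.005848$
$L{\left(f \right)} = - \frac{70}{73}$ ($L{\left(f \right)} = \left(-210\right) \frac{1}{219} = - \frac{70}{73}$)
$u{\left(C \right)} = \left(-1 + C\right) \left(-92 + C\right)$ ($u{\left(C \right)} = \left(C - 1\right) \left(C - 92\right) = \left(-1 + C\right) \left(-92 + C\right)$)
$L{\left(k \right)} - u{\left(I \right)} = - \frac{70}{73} - \left(92 + \left(- \frac{1}{171}\right)^{2} - - \frac{31}{57}\right) = - \frac{70}{73} - \left(92 + \frac{1}{29241} + \frac{31}{57}\right) = - \frac{70}{73} - \frac{2706076}{29241} = - \frac{199590418}{2134593}$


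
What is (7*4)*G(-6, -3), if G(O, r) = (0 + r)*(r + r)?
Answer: 504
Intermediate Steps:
G(O, r) = 2*r² (G(O, r) = r*(2*r) = 2*r²)
(7*4)*G(-6, -3) = (7*4)*(2*(-3)²) = 28*(2*9) = 28*18 = 504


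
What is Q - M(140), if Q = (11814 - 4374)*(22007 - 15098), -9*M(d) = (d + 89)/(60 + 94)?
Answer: 71244502789/1386 ≈ 5.1403e+7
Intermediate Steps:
M(d) = -89/1386 - d/1386 (M(d) = -(d + 89)/(9*(60 + 94)) = -(89 + d)/(9*154) = -(89/154 + d/154)/9 = -89/1386 - d/1386)
Q = 51402960 (Q = 7440*6909 = 51402960)
Q - M(140) = 51402960 - (-89/1386 - 1/1386*140) = 51402960 - (-89/1386 - 10/99) = 51402960 - 1*(-229/1386) = 51402960 + 229/1386 = 71244502789/1386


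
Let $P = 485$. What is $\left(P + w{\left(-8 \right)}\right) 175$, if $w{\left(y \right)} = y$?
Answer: $83475$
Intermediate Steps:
$\left(P + w{\left(-8 \right)}\right) 175 = \left(485 - 8\right) 175 = 477 \cdot 175 = 83475$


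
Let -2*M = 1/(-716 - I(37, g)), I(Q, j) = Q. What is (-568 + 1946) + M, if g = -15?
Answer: 2075269/1506 ≈ 1378.0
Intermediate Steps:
M = 1/1506 (M = -1/(2*(-716 - 1*37)) = -1/(2*(-716 - 37)) = -1/2/(-753) = -1/2*(-1/753) = 1/1506 ≈ 0.00066401)
(-568 + 1946) + M = (-568 + 1946) + 1/1506 = 1378 + 1/1506 = 2075269/1506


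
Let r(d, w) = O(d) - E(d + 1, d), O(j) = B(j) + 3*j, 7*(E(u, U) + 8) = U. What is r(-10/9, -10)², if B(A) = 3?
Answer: 243049/3969 ≈ 61.237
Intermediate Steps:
E(u, U) = -8 + U/7
O(j) = 3 + 3*j
r(d, w) = 11 + 20*d/7 (r(d, w) = (3 + 3*d) - (-8 + d/7) = (3 + 3*d) + (8 - d/7) = 11 + 20*d/7)
r(-10/9, -10)² = (11 + 20*(-10/9)/7)² = (11 + 20*(-1*10/9)/7)² = (11 + (20/7)*(-10/9))² = (11 - 200/63)² = (493/63)² = 243049/3969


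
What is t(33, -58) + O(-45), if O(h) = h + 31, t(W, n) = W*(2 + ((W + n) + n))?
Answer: -2687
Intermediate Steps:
t(W, n) = W*(2 + W + 2*n) (t(W, n) = W*(2 + (W + 2*n)) = W*(2 + W + 2*n))
O(h) = 31 + h
t(33, -58) + O(-45) = 33*(2 + 33 + 2*(-58)) + (31 - 45) = 33*(2 + 33 - 116) - 14 = 33*(-81) - 14 = -2673 - 14 = -2687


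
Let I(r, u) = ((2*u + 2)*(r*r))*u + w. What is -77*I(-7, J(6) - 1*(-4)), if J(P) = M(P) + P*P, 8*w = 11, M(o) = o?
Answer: -130516463/8 ≈ -1.6315e+7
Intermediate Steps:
w = 11/8 (w = (1/8)*11 = 11/8 ≈ 1.3750)
J(P) = P + P**2 (J(P) = P + P*P = P + P**2)
I(r, u) = 11/8 + u*r**2*(2 + 2*u) (I(r, u) = ((2*u + 2)*(r*r))*u + 11/8 = ((2 + 2*u)*r**2)*u + 11/8 = (r**2*(2 + 2*u))*u + 11/8 = u*r**2*(2 + 2*u) + 11/8 = 11/8 + u*r**2*(2 + 2*u))
-77*I(-7, J(6) - 1*(-4)) = -77*(11/8 + 2*(6*(1 + 6) - 1*(-4))*(-7)**2 + 2*(-7)**2*(6*(1 + 6) - 1*(-4))**2) = -77*(11/8 + 2*(6*7 + 4)*49 + 2*49*(6*7 + 4)**2) = -77*(11/8 + 2*(42 + 4)*49 + 2*49*(42 + 4)**2) = -77*(11/8 + 2*46*49 + 2*49*46**2) = -77*(11/8 + 4508 + 2*49*2116) = -77*(11/8 + 4508 + 207368) = -77*1695019/8 = -130516463/8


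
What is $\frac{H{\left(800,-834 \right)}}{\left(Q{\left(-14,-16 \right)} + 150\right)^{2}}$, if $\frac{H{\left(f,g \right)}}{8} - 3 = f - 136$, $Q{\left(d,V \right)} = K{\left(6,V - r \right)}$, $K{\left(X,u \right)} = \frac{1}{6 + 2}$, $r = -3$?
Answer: $\frac{341504}{1442401} \approx 0.23676$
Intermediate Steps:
$K{\left(X,u \right)} = \frac{1}{8}$
$Q{\left(d,V \right)} = \frac{1}{8}$
$H{\left(f,g \right)} = -1064 + 8 f$ ($H{\left(f,g \right)} = 24 + 8 \left(f - 136\right) = 24 + 8 \left(-136 + f\right) = 24 + \left(-1088 + 8 f\right) = -1064 + 8 f$)
$\frac{H{\left(800,-834 \right)}}{\left(Q{\left(-14,-16 \right)} + 150\right)^{2}} = \frac{-1064 + 8 \cdot 800}{\left(\frac{1}{8} + 150\right)^{2}} = \frac{-1064 + 6400}{\left(\frac{1201}{8}\right)^{2}} = \frac{5336}{\frac{1442401}{64}} = 5336 \cdot \frac{64}{1442401} = \frac{341504}{1442401}$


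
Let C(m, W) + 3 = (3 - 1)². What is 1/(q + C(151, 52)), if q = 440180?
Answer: 1/440181 ≈ 2.2718e-6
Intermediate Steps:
C(m, W) = 1 (C(m, W) = -3 + (3 - 1)² = -3 + 2² = -3 + 4 = 1)
1/(q + C(151, 52)) = 1/(440180 + 1) = 1/440181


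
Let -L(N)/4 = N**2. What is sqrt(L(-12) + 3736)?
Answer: 2*sqrt(790) ≈ 56.214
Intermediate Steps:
L(N) = -4*N**2
sqrt(L(-12) + 3736) = sqrt(-4*(-12)**2 + 3736) = sqrt(-4*144 + 3736) = sqrt(-576 + 3736) = sqrt(3160) = 2*sqrt(790)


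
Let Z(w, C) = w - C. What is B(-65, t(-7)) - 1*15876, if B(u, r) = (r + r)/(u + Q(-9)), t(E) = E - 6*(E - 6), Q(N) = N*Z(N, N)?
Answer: -1032082/65 ≈ -15878.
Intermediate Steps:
Q(N) = 0 (Q(N) = N*(N - N) = N*0 = 0)
t(E) = 36 - 5*E (t(E) = E - 6*(-6 + E) = E + (36 - 6*E) = 36 - 5*E)
B(u, r) = 2*r/u (B(u, r) = (r + r)/(u + 0) = (2*r)/u = 2*r/u)
B(-65, t(-7)) - 1*15876 = 2*(36 - 5*(-7))/(-65) - 1*15876 = 2*(36 + 35)*(-1/65) - 15876 = 2*71*(-1/65) - 15876 = -142/65 - 15876 = -1032082/65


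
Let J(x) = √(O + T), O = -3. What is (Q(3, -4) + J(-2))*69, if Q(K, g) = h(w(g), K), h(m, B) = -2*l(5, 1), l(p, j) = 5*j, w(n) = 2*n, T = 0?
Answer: -690 + 69*I*√3 ≈ -690.0 + 119.51*I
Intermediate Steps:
h(m, B) = -10
Q(K, g) = -10
J(x) = I*√3 (J(x) = √(-3 + 0) = √(-3) = I*√3)
(Q(3, -4) + J(-2))*69 = (-10 + I*√3)*69 = -690 + 69*I*√3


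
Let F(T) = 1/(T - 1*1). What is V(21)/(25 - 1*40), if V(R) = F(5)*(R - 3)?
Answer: -3/10 ≈ -0.30000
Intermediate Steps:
F(T) = 1/(-1 + T) (F(T) = 1/(T - 1) = 1/(-1 + T))
V(R) = -¾ + R/4 (V(R) = (R - 3)/(-1 + 5) = (-3 + R)/4 = -¾ + R/4)
V(21)/(25 - 1*40) = (-¾ + (¼)*21)/(25 - 1*40) = (-¾ + 21/4)/(25 - 40) = (9/2)/(-15) = -1/15*9/2 = -3/10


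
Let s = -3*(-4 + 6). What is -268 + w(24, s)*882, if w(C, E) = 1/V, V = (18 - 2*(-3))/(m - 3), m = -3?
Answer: -977/2 ≈ -488.50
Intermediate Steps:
s = -6 (s = -3*2 = -6)
V = -4 (V = (18 - 2*(-3))/(-3 - 3) = (18 + 6)/(-6) = 24*(-⅙) = -4)
w(C, E) = -¼ (w(C, E) = 1/(-4) = -¼)
-268 + w(24, s)*882 = -268 - ¼*882 = -268 - 441/2 = -977/2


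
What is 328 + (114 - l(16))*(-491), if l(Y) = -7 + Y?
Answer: -51227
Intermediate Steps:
328 + (114 - l(16))*(-491) = 328 + (114 - (-7 + 16))*(-491) = 328 + (114 - 1*9)*(-491) = 328 + (114 - 9)*(-491) = 328 + 105*(-491) = 328 - 51555 = -51227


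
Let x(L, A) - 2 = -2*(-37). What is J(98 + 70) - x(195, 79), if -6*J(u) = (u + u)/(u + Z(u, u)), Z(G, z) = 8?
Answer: -1679/22 ≈ -76.318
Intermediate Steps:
x(L, A) = 76 (x(L, A) = 2 - 2*(-37) = 2 + 74 = 76)
J(u) = -u/(3*(8 + u)) (J(u) = -(u + u)/(6*(u + 8)) = -2*u/(6*(8 + u)) = -u/(3*(8 + u)))
J(98 + 70) - x(195, 79) = -(98 + 70)/(24 + 3*(98 + 70)) - 1*76 = -1*168/(24 + 3*168) - 76 = -1*168/(24 + 504) - 76 = -1*168/528 - 76 = -1*168*1/528 - 76 = -7/22 - 76 = -1679/22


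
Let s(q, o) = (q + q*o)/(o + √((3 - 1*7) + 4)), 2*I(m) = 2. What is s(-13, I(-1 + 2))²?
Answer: 676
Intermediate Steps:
I(m) = 1 (I(m) = (½)*2 = 1)
s(q, o) = (q + o*q)/o (s(q, o) = (q + o*q)/(o + √((3 - 7) + 4)) = (q + o*q)/(o + √(-4 + 4)) = (q + o*q)/(o + √0) = (q + o*q)/(o + 0) = (q + o*q)/o)
s(-13, I(-1 + 2))² = (-13 - 13/1)² = (-13 - 13*1)² = (-13 - 13)² = (-26)² = 676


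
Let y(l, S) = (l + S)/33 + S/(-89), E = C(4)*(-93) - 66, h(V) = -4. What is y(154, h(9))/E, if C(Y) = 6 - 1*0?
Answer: -749/101816 ≈ -0.0073564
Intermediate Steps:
C(Y) = 6 (C(Y) = 6 + 0 = 6)
E = -624 (E = 6*(-93) - 66 = -558 - 66 = -624)
y(l, S) = l/33 + 56*S/2937 (y(l, S) = (S + l)*(1/33) + S*(-1/89) = (S/33 + l/33) - S/89 = l/33 + 56*S/2937)
y(154, h(9))/E = ((1/33)*154 + (56/2937)*(-4))/(-624) = (14/3 - 224/2937)*(-1/624) = (4494/979)*(-1/624) = -749/101816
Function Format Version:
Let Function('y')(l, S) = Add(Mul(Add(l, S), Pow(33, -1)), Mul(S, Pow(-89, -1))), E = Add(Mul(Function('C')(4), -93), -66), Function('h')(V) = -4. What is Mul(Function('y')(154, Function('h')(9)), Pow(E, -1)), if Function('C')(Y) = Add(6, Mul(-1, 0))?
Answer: Rational(-749, 101816) ≈ -0.0073564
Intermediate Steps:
Function('C')(Y) = 6 (Function('C')(Y) = Add(6, 0) = 6)
E = -624 (E = Add(Mul(6, -93), -66) = Add(-558, -66) = -624)
Function('y')(l, S) = Add(Mul(Rational(1, 33), l), Mul(Rational(56, 2937), S)) (Function('y')(l, S) = Add(Mul(Add(S, l), Rational(1, 33)), Mul(S, Rational(-1, 89))) = Add(Add(Mul(Rational(1, 33), S), Mul(Rational(1, 33), l)), Mul(Rational(-1, 89), S)) = Add(Mul(Rational(1, 33), l), Mul(Rational(56, 2937), S)))
Mul(Function('y')(154, Function('h')(9)), Pow(E, -1)) = Mul(Add(Mul(Rational(1, 33), 154), Mul(Rational(56, 2937), -4)), Pow(-624, -1)) = Mul(Add(Rational(14, 3), Rational(-224, 2937)), Rational(-1, 624)) = Mul(Rational(4494, 979), Rational(-1, 624)) = Rational(-749, 101816)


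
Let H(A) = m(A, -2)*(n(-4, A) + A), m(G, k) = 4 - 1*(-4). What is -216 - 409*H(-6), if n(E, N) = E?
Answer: 32504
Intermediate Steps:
m(G, k) = 8 (m(G, k) = 4 + 4 = 8)
H(A) = -32 + 8*A (H(A) = 8*(-4 + A) = -32 + 8*A)
-216 - 409*H(-6) = -216 - 409*(-32 + 8*(-6)) = -216 - 409*(-32 - 48) = -216 - 409*(-80) = -216 + 32720 = 32504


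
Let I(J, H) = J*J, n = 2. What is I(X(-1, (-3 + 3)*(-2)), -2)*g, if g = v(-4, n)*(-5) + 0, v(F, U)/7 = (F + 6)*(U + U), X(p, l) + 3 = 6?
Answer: -2520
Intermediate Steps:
X(p, l) = 3 (X(p, l) = -3 + 6 = 3)
v(F, U) = 14*U*(6 + F) (v(F, U) = 7*((F + 6)*(U + U)) = 7*((6 + F)*(2*U)) = 7*(2*U*(6 + F)) = 14*U*(6 + F))
g = -280 (g = (14*2*(6 - 4))*(-5) + 0 = (14*2*2)*(-5) + 0 = 56*(-5) + 0 = -280 + 0 = -280)
I(J, H) = J²
I(X(-1, (-3 + 3)*(-2)), -2)*g = 3²*(-280) = 9*(-280) = -2520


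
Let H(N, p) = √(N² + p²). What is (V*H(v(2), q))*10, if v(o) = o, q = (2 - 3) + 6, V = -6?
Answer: -60*√29 ≈ -323.11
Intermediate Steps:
q = 5 (q = -1 + 6 = 5)
(V*H(v(2), q))*10 = -6*√(2² + 5²)*10 = -6*√(4 + 25)*10 = -6*√29*10 = -60*√29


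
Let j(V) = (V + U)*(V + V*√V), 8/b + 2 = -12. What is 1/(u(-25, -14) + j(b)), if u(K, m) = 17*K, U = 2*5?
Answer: -7233527/3113500231 + 25872*I*√7/3113500231 ≈ -0.0023233 + 2.1985e-5*I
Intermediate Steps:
U = 10
b = -4/7 (b = 8/(-2 - 12) = 8/(-14) = 8*(-1/14) = -4/7 ≈ -0.57143)
j(V) = (10 + V)*(V + V^(3/2)) (j(V) = (V + 10)*(V + V*√V) = (10 + V)*(V + V^(3/2)))
1/(u(-25, -14) + j(b)) = 1/(17*(-25) + ((-4/7)² + (-4/7)^(5/2) + 10*(-4/7) + 10*(-4/7)^(3/2))) = 1/(-425 + (16/49 + 32*I*√7/343 - 40/7 + 10*(-8*I*√7/49))) = 1/(-425 + (16/49 + 32*I*√7/343 - 40/7 - 80*I*√7/49)) = 1/(-425 + (-264/49 - 528*I*√7/343)) = 1/(-21089/49 - 528*I*√7/343)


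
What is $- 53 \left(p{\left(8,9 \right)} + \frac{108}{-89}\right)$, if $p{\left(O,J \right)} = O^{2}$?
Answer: $- \frac{296164}{89} \approx -3327.7$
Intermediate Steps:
$- 53 \left(p{\left(8,9 \right)} + \frac{108}{-89}\right) = - 53 \left(8^{2} + \frac{108}{-89}\right) = - 53 \left(64 + 108 \left(- \frac{1}{89}\right)\right) = - 53 \left(64 - \frac{108}{89}\right) = \left(-53\right) \frac{5588}{89} = - \frac{296164}{89}$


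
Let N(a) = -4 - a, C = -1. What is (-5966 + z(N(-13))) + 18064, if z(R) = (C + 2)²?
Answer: 12099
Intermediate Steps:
z(R) = 1 (z(R) = (-1 + 2)² = 1² = 1)
(-5966 + z(N(-13))) + 18064 = (-5966 + 1) + 18064 = -5965 + 18064 = 12099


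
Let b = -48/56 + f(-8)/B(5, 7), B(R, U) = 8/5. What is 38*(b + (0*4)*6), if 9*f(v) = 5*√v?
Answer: -228/7 + 475*I*√2/18 ≈ -32.571 + 37.32*I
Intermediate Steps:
B(R, U) = 8/5 (B(R, U) = 8*(⅕) = 8/5)
f(v) = 5*√v/9 (f(v) = (5*√v)/9 = 5*√v/9)
b = -6/7 + 25*I*√2/36 (b = -48/56 + (5*√(-8)/9)/(8/5) = -48*1/56 + (5*(2*I*√2)/9)*(5/8) = -6/7 + (10*I*√2/9)*(5/8) = -6/7 + 25*I*√2/36 ≈ -0.85714 + 0.98209*I)
38*(b + (0*4)*6) = 38*((-6/7 + 25*I*√2/36) + (0*4)*6) = 38*((-6/7 + 25*I*√2/36) + 0*6) = 38*((-6/7 + 25*I*√2/36) + 0) = 38*(-6/7 + 25*I*√2/36) = -228/7 + 475*I*√2/18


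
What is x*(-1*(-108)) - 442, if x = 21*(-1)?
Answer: -2710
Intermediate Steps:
x = -21
x*(-1*(-108)) - 442 = -(-21)*(-108) - 442 = -21*108 - 442 = -2268 - 442 = -2710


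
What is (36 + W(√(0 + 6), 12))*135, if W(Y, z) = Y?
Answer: 4860 + 135*√6 ≈ 5190.7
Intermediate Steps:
(36 + W(√(0 + 6), 12))*135 = (36 + √(0 + 6))*135 = (36 + √6)*135 = 4860 + 135*√6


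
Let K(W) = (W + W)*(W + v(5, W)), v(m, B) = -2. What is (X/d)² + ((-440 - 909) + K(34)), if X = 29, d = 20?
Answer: 331641/400 ≈ 829.10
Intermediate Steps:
K(W) = 2*W*(-2 + W) (K(W) = (W + W)*(W - 2) = (2*W)*(-2 + W) = 2*W*(-2 + W))
(X/d)² + ((-440 - 909) + K(34)) = (29/20)² + ((-440 - 909) + 2*34*(-2 + 34)) = (29*(1/20))² + (-1349 + 2*34*32) = (29/20)² + (-1349 + 2176) = 841/400 + 827 = 331641/400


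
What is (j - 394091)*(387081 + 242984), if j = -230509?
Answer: -393538599000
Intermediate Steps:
(j - 394091)*(387081 + 242984) = (-230509 - 394091)*(387081 + 242984) = -624600*630065 = -393538599000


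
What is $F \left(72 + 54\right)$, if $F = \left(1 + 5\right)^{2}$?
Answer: $4536$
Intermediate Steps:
$F = 36$ ($F = 6^{2} = 36$)
$F \left(72 + 54\right) = 36 \left(72 + 54\right) = 36 \cdot 126 = 4536$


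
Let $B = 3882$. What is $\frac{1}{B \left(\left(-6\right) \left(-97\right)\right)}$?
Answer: $\frac{1}{2259324} \approx 4.4261 \cdot 10^{-7}$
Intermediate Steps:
$\frac{1}{B \left(\left(-6\right) \left(-97\right)\right)} = \frac{1}{3882 \left(\left(-6\right) \left(-97\right)\right)} = \frac{1}{3882 \cdot 582} = \frac{1}{3882} \cdot \frac{1}{582} = \frac{1}{2259324}$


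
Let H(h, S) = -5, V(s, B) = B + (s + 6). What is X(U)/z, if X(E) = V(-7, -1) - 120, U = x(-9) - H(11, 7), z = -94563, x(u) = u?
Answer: 122/94563 ≈ 0.0012901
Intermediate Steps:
V(s, B) = 6 + B + s (V(s, B) = B + (6 + s) = 6 + B + s)
U = -4 (U = -9 - 1*(-5) = -9 + 5 = -4)
X(E) = -122 (X(E) = (6 - 1 - 7) - 120 = -2 - 120 = -122)
X(U)/z = -122/(-94563) = -122*(-1/94563) = 122/94563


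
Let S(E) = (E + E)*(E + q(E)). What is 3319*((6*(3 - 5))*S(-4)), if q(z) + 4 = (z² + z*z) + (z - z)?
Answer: 7646976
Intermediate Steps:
q(z) = -4 + 2*z² (q(z) = -4 + ((z² + z*z) + (z - z)) = -4 + ((z² + z²) + 0) = -4 + (2*z² + 0) = -4 + 2*z²)
S(E) = 2*E*(-4 + E + 2*E²) (S(E) = (E + E)*(E + (-4 + 2*E²)) = (2*E)*(-4 + E + 2*E²) = 2*E*(-4 + E + 2*E²))
3319*((6*(3 - 5))*S(-4)) = 3319*((6*(3 - 5))*(2*(-4)*(-4 - 4 + 2*(-4)²))) = 3319*((6*(-2))*(2*(-4)*(-4 - 4 + 2*16))) = 3319*(-24*(-4)*(-4 - 4 + 32)) = 3319*(-24*(-4)*24) = 3319*(-12*(-192)) = 3319*2304 = 7646976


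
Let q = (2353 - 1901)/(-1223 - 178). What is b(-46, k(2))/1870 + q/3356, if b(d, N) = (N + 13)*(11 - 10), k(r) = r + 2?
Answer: 1163009/129298290 ≈ 0.0089948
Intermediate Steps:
q = -452/1401 (q = 452/(-1401) = 452*(-1/1401) = -452/1401 ≈ -0.32263)
k(r) = 2 + r
b(d, N) = 13 + N (b(d, N) = (13 + N)*1 = 13 + N)
b(-46, k(2))/1870 + q/3356 = (13 + (2 + 2))/1870 - 452/1401/3356 = (13 + 4)*(1/1870) - 452/1401*1/3356 = 17*(1/1870) - 113/1175439 = 1/110 - 113/1175439 = 1163009/129298290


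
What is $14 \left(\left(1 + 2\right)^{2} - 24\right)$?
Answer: $-210$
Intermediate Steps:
$14 \left(\left(1 + 2\right)^{2} - 24\right) = 14 \left(3^{2} - 24\right) = 14 \left(9 - 24\right) = 14 \left(-15\right) = -210$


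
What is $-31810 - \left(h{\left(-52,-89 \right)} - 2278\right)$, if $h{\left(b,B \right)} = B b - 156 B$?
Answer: $-48044$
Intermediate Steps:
$h{\left(b,B \right)} = - 156 B + B b$
$-31810 - \left(h{\left(-52,-89 \right)} - 2278\right) = -31810 - \left(- 89 \left(-156 - 52\right) - 2278\right) = -31810 - \left(\left(-89\right) \left(-208\right) - 2278\right) = -31810 - \left(18512 - 2278\right) = -31810 - 16234 = -48044$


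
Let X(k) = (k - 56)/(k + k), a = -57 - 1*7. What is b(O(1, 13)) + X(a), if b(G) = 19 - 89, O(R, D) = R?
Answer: -1105/16 ≈ -69.063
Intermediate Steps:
a = -64 (a = -57 - 7 = -64)
X(k) = (-56 + k)/(2*k) (X(k) = (-56 + k)/((2*k)) = (-56 + k)*(1/(2*k)) = (-56 + k)/(2*k))
b(G) = -70
b(O(1, 13)) + X(a) = -70 + (½)*(-56 - 64)/(-64) = -70 + (½)*(-1/64)*(-120) = -70 + 15/16 = -1105/16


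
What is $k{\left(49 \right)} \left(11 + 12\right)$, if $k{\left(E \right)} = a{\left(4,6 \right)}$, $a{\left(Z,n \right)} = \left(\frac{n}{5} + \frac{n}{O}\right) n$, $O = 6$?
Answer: $\frac{1518}{5} \approx 303.6$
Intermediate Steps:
$a{\left(Z,n \right)} = \frac{11 n^{2}}{30}$ ($a{\left(Z,n \right)} = \left(\frac{n}{5} + \frac{n}{6}\right) n = \frac{11 n}{30} n = \frac{11 n^{2}}{30}$)
$k{\left(E \right)} = \frac{66}{5}$ ($k{\left(E \right)} = \frac{11 \cdot 6^{2}}{30} = \frac{11}{30} \cdot 36 = \frac{66}{5}$)
$k{\left(49 \right)} \left(11 + 12\right) = \frac{66 \left(11 + 12\right)}{5} = \frac{66}{5} \cdot 23 = \frac{1518}{5}$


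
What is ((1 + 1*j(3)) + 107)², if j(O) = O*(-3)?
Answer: 9801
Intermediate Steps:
j(O) = -3*O
((1 + 1*j(3)) + 107)² = ((1 + 1*(-3*3)) + 107)² = ((1 + 1*(-9)) + 107)² = ((1 - 9) + 107)² = (-8 + 107)² = 99² = 9801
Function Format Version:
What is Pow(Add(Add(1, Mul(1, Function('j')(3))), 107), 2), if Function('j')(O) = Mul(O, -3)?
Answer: 9801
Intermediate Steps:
Function('j')(O) = Mul(-3, O)
Pow(Add(Add(1, Mul(1, Function('j')(3))), 107), 2) = Pow(Add(Add(1, Mul(1, Mul(-3, 3))), 107), 2) = Pow(Add(Add(1, Mul(1, -9)), 107), 2) = Pow(Add(Add(1, -9), 107), 2) = Pow(Add(-8, 107), 2) = Pow(99, 2) = 9801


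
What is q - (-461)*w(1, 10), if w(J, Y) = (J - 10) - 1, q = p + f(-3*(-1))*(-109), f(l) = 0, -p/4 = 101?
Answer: -5014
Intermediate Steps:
p = -404 (p = -4*101 = -404)
q = -404 (q = -404 + 0*(-109) = -404 + 0 = -404)
w(J, Y) = -11 + J (w(J, Y) = (-10 + J) - 1 = -11 + J)
q - (-461)*w(1, 10) = -404 - (-461)*(-11 + 1) = -404 - (-461)*(-10) = -404 - 1*4610 = -404 - 4610 = -5014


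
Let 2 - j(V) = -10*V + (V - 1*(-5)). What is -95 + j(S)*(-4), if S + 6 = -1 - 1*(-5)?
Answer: -11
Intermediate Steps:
S = -2 (S = -6 + (-1 - 1*(-5)) = -6 + (-1 + 5) = -6 + 4 = -2)
j(V) = -3 + 9*V (j(V) = 2 - (-10*V + (V - 1*(-5))) = 2 - (-10*V + (V + 5)) = 2 - (-10*V + (5 + V)) = 2 - (5 - 9*V) = 2 + (-5 + 9*V) = -3 + 9*V)
-95 + j(S)*(-4) = -95 + (-3 + 9*(-2))*(-4) = -95 + (-3 - 18)*(-4) = -95 - 21*(-4) = -95 + 84 = -11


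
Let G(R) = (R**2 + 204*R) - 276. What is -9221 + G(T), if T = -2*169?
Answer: 35795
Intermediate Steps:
T = -338
G(R) = -276 + R**2 + 204*R
-9221 + G(T) = -9221 + (-276 + (-338)**2 + 204*(-338)) = -9221 + (-276 + 114244 - 68952) = -9221 + 45016 = 35795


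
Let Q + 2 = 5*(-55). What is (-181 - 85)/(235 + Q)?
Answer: 19/3 ≈ 6.3333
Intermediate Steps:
Q = -277 (Q = -2 + 5*(-55) = -2 - 275 = -277)
(-181 - 85)/(235 + Q) = (-181 - 85)/(235 - 277) = -266/(-42) = -266*(-1/42) = 19/3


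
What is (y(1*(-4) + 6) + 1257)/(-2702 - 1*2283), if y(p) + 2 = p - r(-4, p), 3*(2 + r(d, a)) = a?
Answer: -755/2991 ≈ -0.25242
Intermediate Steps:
r(d, a) = -2 + a/3
y(p) = 2*p/3 (y(p) = -2 + (p - (-2 + p/3)) = -2 + (p + (2 - p/3)) = -2 + (2 + 2*p/3) = 2*p/3)
(y(1*(-4) + 6) + 1257)/(-2702 - 1*2283) = (2*(1*(-4) + 6)/3 + 1257)/(-2702 - 1*2283) = (2*(-4 + 6)/3 + 1257)/(-2702 - 2283) = ((2/3)*2 + 1257)/(-4985) = (4/3 + 1257)*(-1/4985) = (3775/3)*(-1/4985) = -755/2991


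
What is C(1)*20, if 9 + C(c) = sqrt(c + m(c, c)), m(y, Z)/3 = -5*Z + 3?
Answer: -180 + 20*I*sqrt(5) ≈ -180.0 + 44.721*I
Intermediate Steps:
m(y, Z) = 9 - 15*Z (m(y, Z) = 3*(-5*Z + 3) = 3*(3 - 5*Z) = 9 - 15*Z)
C(c) = -9 + sqrt(9 - 14*c) (C(c) = -9 + sqrt(c + (9 - 15*c)) = -9 + sqrt(9 - 14*c))
C(1)*20 = (-9 + sqrt(9 - 14*1))*20 = (-9 + sqrt(9 - 14))*20 = (-9 + sqrt(-5))*20 = (-9 + I*sqrt(5))*20 = -180 + 20*I*sqrt(5)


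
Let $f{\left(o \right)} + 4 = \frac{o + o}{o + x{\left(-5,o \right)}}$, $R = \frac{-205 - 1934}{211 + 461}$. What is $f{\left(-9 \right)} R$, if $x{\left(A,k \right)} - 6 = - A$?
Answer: $\frac{9269}{224} \approx 41.379$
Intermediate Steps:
$x{\left(A,k \right)} = 6 - A$
$R = - \frac{713}{224}$ ($R = - \frac{2139}{672} = \left(-2139\right) \frac{1}{672} = - \frac{713}{224} \approx -3.183$)
$f{\left(o \right)} = -4 + \frac{2 o}{11 + o}$ ($f{\left(o \right)} = -4 + \frac{o + o}{o + \left(6 - -5\right)} = -4 + \frac{2 o}{o + \left(6 + 5\right)} = -4 + \frac{2 o}{o + 11} = -4 + \frac{2 o}{11 + o}$)
$f{\left(-9 \right)} R = \frac{2 \left(-22 - -9\right)}{11 - 9} \left(- \frac{713}{224}\right) = \frac{2 \left(-22 + 9\right)}{2} \left(- \frac{713}{224}\right) = 2 \cdot \frac{1}{2} \left(-13\right) \left(- \frac{713}{224}\right) = \left(-13\right) \left(- \frac{713}{224}\right) = \frac{9269}{224}$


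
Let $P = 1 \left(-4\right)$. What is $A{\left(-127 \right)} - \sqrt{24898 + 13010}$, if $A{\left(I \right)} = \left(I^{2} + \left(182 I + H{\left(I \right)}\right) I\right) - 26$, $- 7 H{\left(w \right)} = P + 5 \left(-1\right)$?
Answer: $\frac{20659924}{7} - 54 \sqrt{13} \approx 2.9512 \cdot 10^{6}$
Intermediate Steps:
$P = -4$
$H{\left(w \right)} = \frac{9}{7}$ ($H{\left(w \right)} = - \frac{-4 + 5 \left(-1\right)}{7} = - \frac{-4 - 5}{7} = \left(- \frac{1}{7}\right) \left(-9\right) = \frac{9}{7}$)
$A{\left(I \right)} = -26 + I^{2} + I \left(\frac{9}{7} + 182 I\right)$ ($A{\left(I \right)} = \left(I^{2} + \left(182 I + \frac{9}{7}\right) I\right) - 26 = \left(I^{2} + \left(\frac{9}{7} + 182 I\right) I\right) - 26 = \left(I^{2} + I \left(\frac{9}{7} + 182 I\right)\right) - 26 = -26 + I^{2} + I \left(\frac{9}{7} + 182 I\right)$)
$A{\left(-127 \right)} - \sqrt{24898 + 13010} = \left(-26 + 183 \left(-127\right)^{2} + \frac{9}{7} \left(-127\right)\right) - \sqrt{24898 + 13010} = \left(-26 + 183 \cdot 16129 - \frac{1143}{7}\right) - \sqrt{37908} = \left(-26 + 2951607 - \frac{1143}{7}\right) - 54 \sqrt{13} = \frac{20659924}{7} - 54 \sqrt{13}$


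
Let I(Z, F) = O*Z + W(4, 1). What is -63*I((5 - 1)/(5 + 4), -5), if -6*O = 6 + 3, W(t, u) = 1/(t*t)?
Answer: 609/16 ≈ 38.063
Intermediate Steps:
W(t, u) = t⁻² (W(t, u) = 1/(t²) = t⁻²)
O = -3/2 (O = -(6 + 3)/6 = -⅙*9 = -3/2 ≈ -1.5000)
I(Z, F) = 1/16 - 3*Z/2 (I(Z, F) = -3*Z/2 + 4⁻² = -3*Z/2 + 1/16 = 1/16 - 3*Z/2)
-63*I((5 - 1)/(5 + 4), -5) = -63*(1/16 - 3*(5 - 1)/(2*(5 + 4))) = -63*(1/16 - 6/9) = -63*(1/16 - 3/2*4/9) = -63*(1/16 - ⅔) = -63*(-29/48) = 609/16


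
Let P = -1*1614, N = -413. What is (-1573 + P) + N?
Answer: -3600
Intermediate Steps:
P = -1614
(-1573 + P) + N = (-1573 - 1614) - 413 = -3187 - 413 = -3600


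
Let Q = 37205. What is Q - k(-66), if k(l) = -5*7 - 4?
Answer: 37244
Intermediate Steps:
k(l) = -39 (k(l) = -35 - 4 = -39)
Q - k(-66) = 37205 - 1*(-39) = 37205 + 39 = 37244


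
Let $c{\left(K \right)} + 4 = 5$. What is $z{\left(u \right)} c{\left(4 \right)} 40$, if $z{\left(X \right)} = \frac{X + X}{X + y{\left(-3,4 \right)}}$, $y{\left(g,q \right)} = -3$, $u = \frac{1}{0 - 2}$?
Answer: $\frac{80}{7} \approx 11.429$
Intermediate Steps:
$c{\left(K \right)} = 1$ ($c{\left(K \right)} = -4 + 5 = 1$)
$u = - \frac{1}{2}$ ($u = \frac{1}{-2} = - \frac{1}{2} \approx -0.5$)
$z{\left(X \right)} = \frac{2 X}{-3 + X}$ ($z{\left(X \right)} = \frac{X + X}{X - 3} = \frac{2 X}{-3 + X}$)
$z{\left(u \right)} c{\left(4 \right)} 40 = 2 \left(- \frac{1}{2}\right) \frac{1}{-3 - \frac{1}{2}} \cdot 1 \cdot 40 = 2 \left(- \frac{1}{2}\right) \frac{1}{- \frac{7}{2}} \cdot 1 \cdot 40 = 2 \left(- \frac{1}{2}\right) \left(- \frac{2}{7}\right) 1 \cdot 40 = \frac{2}{7} \cdot 1 \cdot 40 = \frac{2}{7} \cdot 40 = \frac{80}{7}$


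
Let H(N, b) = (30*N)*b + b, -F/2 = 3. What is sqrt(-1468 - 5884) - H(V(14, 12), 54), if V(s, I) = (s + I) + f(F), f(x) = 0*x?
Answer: -42174 + 2*I*sqrt(1838) ≈ -42174.0 + 85.744*I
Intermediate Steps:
F = -6 (F = -2*3 = -6)
f(x) = 0
V(s, I) = I + s (V(s, I) = (s + I) + 0 = (I + s) + 0 = I + s)
H(N, b) = b + 30*N*b (H(N, b) = 30*N*b + b = b + 30*N*b)
sqrt(-1468 - 5884) - H(V(14, 12), 54) = sqrt(-1468 - 5884) - 54*(1 + 30*(12 + 14)) = sqrt(-7352) - 54*(1 + 30*26) = 2*I*sqrt(1838) - 54*(1 + 780) = 2*I*sqrt(1838) - 54*781 = 2*I*sqrt(1838) - 1*42174 = 2*I*sqrt(1838) - 42174 = -42174 + 2*I*sqrt(1838)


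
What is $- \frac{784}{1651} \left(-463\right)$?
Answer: $\frac{362992}{1651} \approx 219.86$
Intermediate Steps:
$- \frac{784}{1651} \left(-463\right) = \left(-784\right) \frac{1}{1651} \left(-463\right) = \left(- \frac{784}{1651}\right) \left(-463\right) = \frac{362992}{1651}$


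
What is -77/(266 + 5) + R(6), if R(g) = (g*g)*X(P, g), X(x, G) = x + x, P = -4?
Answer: -78125/271 ≈ -288.28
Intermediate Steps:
X(x, G) = 2*x
R(g) = -8*g² (R(g) = (g*g)*(2*(-4)) = g²*(-8) = -8*g²)
-77/(266 + 5) + R(6) = -77/(266 + 5) - 8*6² = -77/271 - 8*36 = (1/271)*(-77) - 288 = -77/271 - 288 = -78125/271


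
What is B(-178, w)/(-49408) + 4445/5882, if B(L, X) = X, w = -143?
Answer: 110229843/145308928 ≈ 0.75859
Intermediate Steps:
B(-178, w)/(-49408) + 4445/5882 = -143/(-49408) + 4445/5882 = -143*(-1/49408) + 4445*(1/5882) = 143/49408 + 4445/5882 = 110229843/145308928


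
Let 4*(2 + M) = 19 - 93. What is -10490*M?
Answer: 215045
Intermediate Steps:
M = -41/2 (M = -2 + (19 - 93)/4 = -2 + (1/4)*(-74) = -2 - 37/2 = -41/2 ≈ -20.500)
-10490*M = -10490*(-41/2) = 215045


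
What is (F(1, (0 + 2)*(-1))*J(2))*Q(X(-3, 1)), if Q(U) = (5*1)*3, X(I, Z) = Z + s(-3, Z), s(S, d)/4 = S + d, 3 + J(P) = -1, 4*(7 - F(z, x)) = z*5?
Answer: -345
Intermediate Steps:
F(z, x) = 7 - 5*z/4 (F(z, x) = 7 - z*5/4 = 7 - 5*z/4)
J(P) = -4 (J(P) = -3 - 1 = -4)
s(S, d) = 4*S + 4*d (s(S, d) = 4*(S + d) = 4*S + 4*d)
X(I, Z) = -12 + 5*Z (X(I, Z) = Z + (4*(-3) + 4*Z) = Z + (-12 + 4*Z) = -12 + 5*Z)
Q(U) = 15 (Q(U) = 5*3 = 15)
(F(1, (0 + 2)*(-1))*J(2))*Q(X(-3, 1)) = ((7 - 5/4*1)*(-4))*15 = ((7 - 5/4)*(-4))*15 = ((23/4)*(-4))*15 = -23*15 = -345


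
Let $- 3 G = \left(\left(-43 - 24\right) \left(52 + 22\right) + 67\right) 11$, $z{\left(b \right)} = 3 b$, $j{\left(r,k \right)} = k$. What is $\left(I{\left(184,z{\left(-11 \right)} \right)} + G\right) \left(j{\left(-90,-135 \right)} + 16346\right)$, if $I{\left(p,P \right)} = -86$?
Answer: $\frac{867985573}{3} \approx 2.8933 \cdot 10^{8}$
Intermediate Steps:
$G = \frac{53801}{3}$ ($G = - \frac{\left(\left(-43 - 24\right) \left(52 + 22\right) + 67\right) 11}{3} = - \frac{\left(\left(-67\right) 74 + 67\right) 11}{3} = - \frac{\left(-4958 + 67\right) 11}{3} = - \frac{\left(-4891\right) 11}{3} = \left(- \frac{1}{3}\right) \left(-53801\right) = \frac{53801}{3} \approx 17934.0$)
$\left(I{\left(184,z{\left(-11 \right)} \right)} + G\right) \left(j{\left(-90,-135 \right)} + 16346\right) = \left(-86 + \frac{53801}{3}\right) \left(-135 + 16346\right) = \frac{53543}{3} \cdot 16211 = \frac{867985573}{3}$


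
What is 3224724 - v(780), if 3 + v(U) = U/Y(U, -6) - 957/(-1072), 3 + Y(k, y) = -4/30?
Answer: 162487142589/50384 ≈ 3.2250e+6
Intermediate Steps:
Y(k, y) = -47/15 (Y(k, y) = -3 - 4/30 = -3 - 4*1/30 = -3 - 2/15 = -47/15)
v(U) = -2259/1072 - 15*U/47 (v(U) = -3 + (U/(-47/15) - 957/(-1072)) = -3 + (U*(-15/47) - 957*(-1/1072)) = -3 + (-15*U/47 + 957/1072) = -3 + (957/1072 - 15*U/47) = -2259/1072 - 15*U/47)
3224724 - v(780) = 3224724 - (-2259/1072 - 15/47*780) = 3224724 - (-2259/1072 - 11700/47) = 3224724 - 1*(-12648573/50384) = 3224724 + 12648573/50384 = 162487142589/50384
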